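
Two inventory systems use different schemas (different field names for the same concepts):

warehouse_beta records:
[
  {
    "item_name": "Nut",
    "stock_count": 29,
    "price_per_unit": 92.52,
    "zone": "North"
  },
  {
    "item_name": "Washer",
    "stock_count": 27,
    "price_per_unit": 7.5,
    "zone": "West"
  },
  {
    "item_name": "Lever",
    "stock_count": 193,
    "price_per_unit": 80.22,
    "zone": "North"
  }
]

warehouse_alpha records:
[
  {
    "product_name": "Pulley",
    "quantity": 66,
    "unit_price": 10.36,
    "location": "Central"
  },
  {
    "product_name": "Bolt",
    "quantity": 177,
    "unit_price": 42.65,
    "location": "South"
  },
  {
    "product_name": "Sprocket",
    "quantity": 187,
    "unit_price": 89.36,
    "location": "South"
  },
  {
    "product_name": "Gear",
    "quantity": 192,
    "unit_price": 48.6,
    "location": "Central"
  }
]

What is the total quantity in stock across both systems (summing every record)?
871

To reconcile these schemas, identify the field holding the quantity in stock in each system:
1. In warehouse_beta it is "stock_count"
2. In warehouse_alpha it is "quantity"

From warehouse_beta: 29 + 27 + 193 = 249
From warehouse_alpha: 66 + 177 + 187 + 192 = 622

Total: 249 + 622 = 871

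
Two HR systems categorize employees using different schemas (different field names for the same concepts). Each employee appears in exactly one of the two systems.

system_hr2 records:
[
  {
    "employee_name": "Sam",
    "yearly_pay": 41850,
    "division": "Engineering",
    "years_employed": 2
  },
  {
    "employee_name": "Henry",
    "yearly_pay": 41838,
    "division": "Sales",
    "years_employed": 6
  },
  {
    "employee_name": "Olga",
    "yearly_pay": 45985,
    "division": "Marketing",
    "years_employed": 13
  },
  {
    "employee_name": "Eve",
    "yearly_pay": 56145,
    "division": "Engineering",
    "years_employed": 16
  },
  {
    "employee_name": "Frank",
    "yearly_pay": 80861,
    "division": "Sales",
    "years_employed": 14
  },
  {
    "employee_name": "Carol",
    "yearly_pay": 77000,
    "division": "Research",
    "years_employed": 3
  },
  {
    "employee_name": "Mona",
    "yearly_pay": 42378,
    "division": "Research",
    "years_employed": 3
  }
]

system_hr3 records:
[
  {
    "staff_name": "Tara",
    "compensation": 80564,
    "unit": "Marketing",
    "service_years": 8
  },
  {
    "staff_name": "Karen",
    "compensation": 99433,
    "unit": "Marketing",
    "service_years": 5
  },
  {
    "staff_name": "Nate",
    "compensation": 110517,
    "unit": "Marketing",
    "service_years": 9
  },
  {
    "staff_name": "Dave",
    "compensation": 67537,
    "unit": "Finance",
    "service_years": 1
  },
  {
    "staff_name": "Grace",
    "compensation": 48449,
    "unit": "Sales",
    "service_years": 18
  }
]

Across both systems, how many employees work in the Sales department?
3

Schema mapping: "division" (system_hr2) = "unit" (system_hr3) = department

Sales employees in system_hr2: 2
Sales employees in system_hr3: 1

Total in Sales: 2 + 1 = 3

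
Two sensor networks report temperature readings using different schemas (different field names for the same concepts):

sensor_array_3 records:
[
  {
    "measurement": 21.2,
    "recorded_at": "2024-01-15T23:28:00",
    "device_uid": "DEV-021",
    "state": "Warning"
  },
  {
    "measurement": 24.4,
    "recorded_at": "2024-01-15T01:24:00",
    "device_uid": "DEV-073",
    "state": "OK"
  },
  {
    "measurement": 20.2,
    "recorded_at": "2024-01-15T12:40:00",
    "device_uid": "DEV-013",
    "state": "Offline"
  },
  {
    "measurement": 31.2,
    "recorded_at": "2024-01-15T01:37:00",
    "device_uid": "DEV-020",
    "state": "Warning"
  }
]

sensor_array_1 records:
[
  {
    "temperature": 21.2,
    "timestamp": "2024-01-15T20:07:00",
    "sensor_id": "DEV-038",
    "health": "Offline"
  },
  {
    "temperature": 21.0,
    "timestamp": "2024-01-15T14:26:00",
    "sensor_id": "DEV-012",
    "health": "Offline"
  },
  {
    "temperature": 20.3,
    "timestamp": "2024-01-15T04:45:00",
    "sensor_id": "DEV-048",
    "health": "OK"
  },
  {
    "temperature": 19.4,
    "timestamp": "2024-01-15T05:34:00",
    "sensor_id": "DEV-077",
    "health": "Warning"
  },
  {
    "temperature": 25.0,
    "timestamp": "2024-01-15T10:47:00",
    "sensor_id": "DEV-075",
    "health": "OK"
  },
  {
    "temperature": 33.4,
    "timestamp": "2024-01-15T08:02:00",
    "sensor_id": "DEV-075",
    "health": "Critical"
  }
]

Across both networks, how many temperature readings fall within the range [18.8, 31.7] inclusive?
9

Schema mapping: "measurement" (sensor_array_3) = "temperature" (sensor_array_1) = temperature

Readings in [18.8, 31.7] from sensor_array_3: 4
Readings in [18.8, 31.7] from sensor_array_1: 5

Total count: 4 + 5 = 9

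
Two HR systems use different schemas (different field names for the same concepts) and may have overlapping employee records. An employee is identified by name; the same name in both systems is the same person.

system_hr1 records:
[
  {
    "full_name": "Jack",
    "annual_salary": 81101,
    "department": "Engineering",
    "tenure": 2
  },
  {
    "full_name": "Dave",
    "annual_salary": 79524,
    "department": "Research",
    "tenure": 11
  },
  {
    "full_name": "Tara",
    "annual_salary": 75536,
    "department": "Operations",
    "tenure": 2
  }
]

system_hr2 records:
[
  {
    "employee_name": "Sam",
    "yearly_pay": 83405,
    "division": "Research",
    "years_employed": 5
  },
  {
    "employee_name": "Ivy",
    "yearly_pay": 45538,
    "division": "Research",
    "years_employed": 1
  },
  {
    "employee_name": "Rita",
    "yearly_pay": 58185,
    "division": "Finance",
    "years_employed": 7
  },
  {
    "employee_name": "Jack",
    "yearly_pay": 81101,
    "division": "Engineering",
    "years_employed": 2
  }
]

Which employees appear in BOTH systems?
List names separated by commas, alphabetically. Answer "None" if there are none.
Jack

Schema mapping: "full_name" (system_hr1) = "employee_name" (system_hr2) = employee name

Names in system_hr1: ['Dave', 'Jack', 'Tara']
Names in system_hr2: ['Ivy', 'Jack', 'Rita', 'Sam']

Intersection: ['Jack']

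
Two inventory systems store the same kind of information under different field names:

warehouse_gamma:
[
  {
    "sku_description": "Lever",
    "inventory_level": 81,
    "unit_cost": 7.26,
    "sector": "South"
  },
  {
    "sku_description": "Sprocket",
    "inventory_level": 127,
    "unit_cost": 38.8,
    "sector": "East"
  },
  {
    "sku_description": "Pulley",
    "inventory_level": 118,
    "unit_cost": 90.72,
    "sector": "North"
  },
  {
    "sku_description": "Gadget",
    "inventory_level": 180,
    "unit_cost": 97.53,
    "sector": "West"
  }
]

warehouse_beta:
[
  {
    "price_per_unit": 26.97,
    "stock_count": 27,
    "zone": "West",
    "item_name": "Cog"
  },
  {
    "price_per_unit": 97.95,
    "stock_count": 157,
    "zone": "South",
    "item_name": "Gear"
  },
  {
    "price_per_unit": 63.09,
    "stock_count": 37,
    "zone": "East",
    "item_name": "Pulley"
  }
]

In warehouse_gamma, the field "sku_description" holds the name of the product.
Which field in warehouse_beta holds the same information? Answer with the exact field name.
item_name

In warehouse_gamma, "sku_description" holds the name of the product.
The fields in warehouse_beta are: "price_per_unit", "stock_count", "zone", "item_name".
"item_name" is the match: the name refers to the same concept and its values are product-name strings (e.g. 'Cog', 'Gear').
The other fields ("price_per_unit", "stock_count", "zone") hold different kinds of data.

So "sku_description" in warehouse_gamma corresponds to "item_name" in warehouse_beta.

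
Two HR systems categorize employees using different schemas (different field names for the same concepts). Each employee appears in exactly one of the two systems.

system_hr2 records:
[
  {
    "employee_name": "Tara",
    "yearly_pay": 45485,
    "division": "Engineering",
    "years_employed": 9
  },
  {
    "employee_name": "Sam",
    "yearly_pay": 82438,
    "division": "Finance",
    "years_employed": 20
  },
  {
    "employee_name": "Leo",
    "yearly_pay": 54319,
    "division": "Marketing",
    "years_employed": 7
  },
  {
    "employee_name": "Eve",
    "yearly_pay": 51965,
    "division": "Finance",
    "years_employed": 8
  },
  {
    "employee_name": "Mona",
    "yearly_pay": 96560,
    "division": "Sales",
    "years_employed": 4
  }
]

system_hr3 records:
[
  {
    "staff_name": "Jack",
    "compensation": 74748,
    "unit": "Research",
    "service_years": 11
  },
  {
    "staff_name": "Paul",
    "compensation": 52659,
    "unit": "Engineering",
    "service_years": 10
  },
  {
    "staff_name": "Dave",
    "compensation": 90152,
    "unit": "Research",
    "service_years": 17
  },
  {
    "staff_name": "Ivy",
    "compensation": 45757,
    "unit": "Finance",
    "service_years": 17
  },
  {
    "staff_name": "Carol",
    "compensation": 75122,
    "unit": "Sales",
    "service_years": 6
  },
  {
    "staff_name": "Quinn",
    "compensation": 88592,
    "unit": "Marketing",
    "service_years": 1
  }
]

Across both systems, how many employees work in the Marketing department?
2

Schema mapping: "division" (system_hr2) = "unit" (system_hr3) = department

Marketing employees in system_hr2: 1
Marketing employees in system_hr3: 1

Total in Marketing: 1 + 1 = 2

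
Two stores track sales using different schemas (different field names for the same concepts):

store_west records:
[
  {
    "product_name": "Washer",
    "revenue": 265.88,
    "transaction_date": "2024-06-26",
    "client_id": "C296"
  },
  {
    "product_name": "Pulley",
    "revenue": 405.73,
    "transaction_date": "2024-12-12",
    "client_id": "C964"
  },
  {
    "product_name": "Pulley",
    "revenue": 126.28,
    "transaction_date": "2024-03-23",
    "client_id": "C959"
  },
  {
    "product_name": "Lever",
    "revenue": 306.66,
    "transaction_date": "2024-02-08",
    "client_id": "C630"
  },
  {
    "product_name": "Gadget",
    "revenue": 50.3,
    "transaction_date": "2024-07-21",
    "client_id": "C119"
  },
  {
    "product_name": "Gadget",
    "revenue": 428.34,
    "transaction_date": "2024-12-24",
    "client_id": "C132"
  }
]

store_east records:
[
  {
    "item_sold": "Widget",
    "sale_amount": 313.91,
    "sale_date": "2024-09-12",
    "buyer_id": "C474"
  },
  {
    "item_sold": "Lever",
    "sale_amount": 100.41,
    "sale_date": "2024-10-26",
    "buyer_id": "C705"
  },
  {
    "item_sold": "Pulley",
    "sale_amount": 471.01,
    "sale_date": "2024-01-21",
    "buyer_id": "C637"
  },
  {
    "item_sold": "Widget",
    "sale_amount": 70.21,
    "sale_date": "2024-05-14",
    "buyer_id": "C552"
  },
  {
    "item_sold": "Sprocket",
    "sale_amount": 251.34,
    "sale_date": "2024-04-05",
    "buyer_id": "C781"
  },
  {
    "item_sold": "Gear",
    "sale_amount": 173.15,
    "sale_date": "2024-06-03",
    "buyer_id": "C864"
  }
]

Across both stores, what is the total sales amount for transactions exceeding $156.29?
2616.02

Schema mapping: "revenue" (store_west) = "sale_amount" (store_east) = sale amount

Sum of sales > $156.29 in store_west: 1406.61
Sum of sales > $156.29 in store_east: 1209.41

Total: 1406.61 + 1209.41 = 2616.02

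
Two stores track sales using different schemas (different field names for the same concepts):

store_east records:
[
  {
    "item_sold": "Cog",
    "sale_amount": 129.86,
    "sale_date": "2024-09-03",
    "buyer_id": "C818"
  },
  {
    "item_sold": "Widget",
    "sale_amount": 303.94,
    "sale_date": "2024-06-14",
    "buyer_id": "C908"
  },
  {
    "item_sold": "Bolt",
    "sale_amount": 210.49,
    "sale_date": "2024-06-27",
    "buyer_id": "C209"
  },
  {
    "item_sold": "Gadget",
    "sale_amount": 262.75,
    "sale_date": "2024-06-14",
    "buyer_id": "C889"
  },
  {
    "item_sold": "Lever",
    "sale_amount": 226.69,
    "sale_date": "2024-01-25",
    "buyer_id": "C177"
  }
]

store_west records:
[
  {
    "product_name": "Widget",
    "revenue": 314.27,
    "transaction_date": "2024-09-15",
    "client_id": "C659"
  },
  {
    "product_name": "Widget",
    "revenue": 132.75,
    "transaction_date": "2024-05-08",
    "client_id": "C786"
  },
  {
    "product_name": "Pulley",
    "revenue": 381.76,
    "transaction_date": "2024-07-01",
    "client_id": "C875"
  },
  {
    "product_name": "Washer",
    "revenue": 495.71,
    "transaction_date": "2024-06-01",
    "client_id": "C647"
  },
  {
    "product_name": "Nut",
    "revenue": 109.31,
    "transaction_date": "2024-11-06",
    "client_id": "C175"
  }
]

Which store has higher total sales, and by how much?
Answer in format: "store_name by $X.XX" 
store_west by $300.07

Schema mapping: "sale_amount" (store_east) = "revenue" (store_west) = sale amount

Total for store_east: 1133.73
Total for store_west: 1433.80

Difference: |1133.73 - 1433.80| = 300.07
store_west has higher sales by $300.07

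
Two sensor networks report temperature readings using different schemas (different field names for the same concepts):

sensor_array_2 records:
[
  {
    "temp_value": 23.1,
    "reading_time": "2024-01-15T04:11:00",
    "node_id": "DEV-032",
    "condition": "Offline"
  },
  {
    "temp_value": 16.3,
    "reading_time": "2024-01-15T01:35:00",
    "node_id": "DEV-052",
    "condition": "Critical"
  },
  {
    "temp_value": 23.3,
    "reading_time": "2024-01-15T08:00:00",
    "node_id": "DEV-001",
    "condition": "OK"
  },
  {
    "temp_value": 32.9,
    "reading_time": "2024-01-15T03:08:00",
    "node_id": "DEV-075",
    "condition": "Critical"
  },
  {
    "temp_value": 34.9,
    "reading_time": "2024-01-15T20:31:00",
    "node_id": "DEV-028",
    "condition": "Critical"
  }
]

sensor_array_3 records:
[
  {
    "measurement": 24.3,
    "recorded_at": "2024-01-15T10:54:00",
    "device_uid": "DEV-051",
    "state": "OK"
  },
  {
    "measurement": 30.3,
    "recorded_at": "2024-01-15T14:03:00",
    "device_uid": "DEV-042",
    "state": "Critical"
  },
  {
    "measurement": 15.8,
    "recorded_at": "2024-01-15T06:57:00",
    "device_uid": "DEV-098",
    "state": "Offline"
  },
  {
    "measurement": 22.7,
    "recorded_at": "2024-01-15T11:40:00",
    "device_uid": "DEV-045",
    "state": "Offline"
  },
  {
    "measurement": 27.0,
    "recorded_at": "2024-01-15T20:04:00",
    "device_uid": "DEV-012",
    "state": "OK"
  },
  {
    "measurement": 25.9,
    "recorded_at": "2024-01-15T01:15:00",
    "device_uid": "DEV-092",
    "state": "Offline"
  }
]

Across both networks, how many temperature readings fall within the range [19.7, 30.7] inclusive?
7

Schema mapping: "temp_value" (sensor_array_2) = "measurement" (sensor_array_3) = temperature

Readings in [19.7, 30.7] from sensor_array_2: 2
Readings in [19.7, 30.7] from sensor_array_3: 5

Total count: 2 + 5 = 7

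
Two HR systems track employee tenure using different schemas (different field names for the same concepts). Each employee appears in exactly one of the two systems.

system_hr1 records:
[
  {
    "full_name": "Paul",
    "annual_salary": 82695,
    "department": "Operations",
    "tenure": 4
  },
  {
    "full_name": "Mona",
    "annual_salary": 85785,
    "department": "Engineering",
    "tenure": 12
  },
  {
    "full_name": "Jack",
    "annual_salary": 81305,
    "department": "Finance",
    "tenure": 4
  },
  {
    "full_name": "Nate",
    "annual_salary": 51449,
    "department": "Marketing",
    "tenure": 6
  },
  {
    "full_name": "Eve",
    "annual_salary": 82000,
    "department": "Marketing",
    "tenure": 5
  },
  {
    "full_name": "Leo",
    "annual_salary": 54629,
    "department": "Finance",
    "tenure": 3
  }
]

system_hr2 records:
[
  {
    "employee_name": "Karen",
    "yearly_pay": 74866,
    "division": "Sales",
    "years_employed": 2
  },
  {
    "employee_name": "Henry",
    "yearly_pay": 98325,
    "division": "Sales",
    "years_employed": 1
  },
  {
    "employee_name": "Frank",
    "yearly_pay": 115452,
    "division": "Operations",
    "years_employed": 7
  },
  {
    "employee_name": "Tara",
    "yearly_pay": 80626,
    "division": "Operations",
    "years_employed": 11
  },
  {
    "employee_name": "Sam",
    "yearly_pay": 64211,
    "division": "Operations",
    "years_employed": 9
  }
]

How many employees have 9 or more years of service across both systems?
3

Reconcile schemas: "tenure" (system_hr1) = "years_employed" (system_hr2) = years of service

From system_hr1: 1 employees with >= 9 years
From system_hr2: 2 employees with >= 9 years

Total: 1 + 2 = 3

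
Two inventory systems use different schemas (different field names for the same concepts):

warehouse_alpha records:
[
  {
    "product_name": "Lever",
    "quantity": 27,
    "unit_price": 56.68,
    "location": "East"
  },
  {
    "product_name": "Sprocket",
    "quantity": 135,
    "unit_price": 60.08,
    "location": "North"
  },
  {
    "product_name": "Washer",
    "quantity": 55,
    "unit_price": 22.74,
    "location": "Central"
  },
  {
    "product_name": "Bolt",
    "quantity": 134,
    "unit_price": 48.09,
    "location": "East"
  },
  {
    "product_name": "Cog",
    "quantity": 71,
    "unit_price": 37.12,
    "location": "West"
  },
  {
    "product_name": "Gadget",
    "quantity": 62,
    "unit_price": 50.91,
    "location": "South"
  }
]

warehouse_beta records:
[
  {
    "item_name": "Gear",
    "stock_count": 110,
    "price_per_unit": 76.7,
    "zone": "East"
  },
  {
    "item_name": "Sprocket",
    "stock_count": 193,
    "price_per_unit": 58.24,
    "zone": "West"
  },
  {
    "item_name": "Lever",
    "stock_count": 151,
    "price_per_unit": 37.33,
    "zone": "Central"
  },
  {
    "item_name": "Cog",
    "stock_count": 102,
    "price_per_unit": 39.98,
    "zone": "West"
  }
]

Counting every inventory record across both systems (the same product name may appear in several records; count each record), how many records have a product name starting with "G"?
2

Schema mapping: "product_name" (warehouse_alpha) = "item_name" (warehouse_beta) = product name

Records with product name starting with "G" in warehouse_alpha: 1
Records with product name starting with "G" in warehouse_beta: 1

Total: 1 + 1 = 2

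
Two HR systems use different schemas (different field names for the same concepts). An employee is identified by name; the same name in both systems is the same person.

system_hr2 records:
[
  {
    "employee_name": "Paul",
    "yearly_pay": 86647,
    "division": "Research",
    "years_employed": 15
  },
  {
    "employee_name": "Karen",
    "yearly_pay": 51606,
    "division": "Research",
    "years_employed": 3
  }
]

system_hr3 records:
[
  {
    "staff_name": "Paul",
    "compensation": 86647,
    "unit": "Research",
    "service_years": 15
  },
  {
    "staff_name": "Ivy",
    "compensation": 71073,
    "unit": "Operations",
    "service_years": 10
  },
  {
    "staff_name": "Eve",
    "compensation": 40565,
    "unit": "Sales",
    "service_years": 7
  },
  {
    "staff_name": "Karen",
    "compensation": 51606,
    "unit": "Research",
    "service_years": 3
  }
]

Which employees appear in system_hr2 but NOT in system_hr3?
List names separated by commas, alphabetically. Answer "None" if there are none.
None

Schema mapping: "employee_name" (system_hr2) = "staff_name" (system_hr3) = employee name

Names in system_hr2: ['Karen', 'Paul']
Names in system_hr3: ['Eve', 'Ivy', 'Karen', 'Paul']

In system_hr2 but not system_hr3: None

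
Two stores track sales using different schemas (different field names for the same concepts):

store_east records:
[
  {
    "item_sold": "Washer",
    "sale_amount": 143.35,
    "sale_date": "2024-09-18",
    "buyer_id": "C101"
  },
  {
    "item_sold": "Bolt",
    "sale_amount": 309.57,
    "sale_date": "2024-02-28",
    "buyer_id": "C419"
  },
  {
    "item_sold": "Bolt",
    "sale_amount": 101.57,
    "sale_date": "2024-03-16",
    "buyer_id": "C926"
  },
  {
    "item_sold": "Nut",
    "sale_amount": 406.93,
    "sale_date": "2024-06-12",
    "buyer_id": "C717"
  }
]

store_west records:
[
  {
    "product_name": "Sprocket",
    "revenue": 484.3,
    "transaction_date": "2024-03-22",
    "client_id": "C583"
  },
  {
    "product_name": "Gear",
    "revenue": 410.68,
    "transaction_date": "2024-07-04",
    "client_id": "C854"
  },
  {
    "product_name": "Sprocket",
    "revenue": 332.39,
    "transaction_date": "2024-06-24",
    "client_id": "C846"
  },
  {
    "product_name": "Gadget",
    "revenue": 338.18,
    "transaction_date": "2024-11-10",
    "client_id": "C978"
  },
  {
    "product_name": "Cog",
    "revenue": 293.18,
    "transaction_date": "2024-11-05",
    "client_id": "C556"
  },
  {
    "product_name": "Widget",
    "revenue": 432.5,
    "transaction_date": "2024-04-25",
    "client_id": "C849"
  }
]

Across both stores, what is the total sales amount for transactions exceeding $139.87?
3151.08

Schema mapping: "sale_amount" (store_east) = "revenue" (store_west) = sale amount

Sum of sales > $139.87 in store_east: 859.85
Sum of sales > $139.87 in store_west: 2291.23

Total: 859.85 + 2291.23 = 3151.08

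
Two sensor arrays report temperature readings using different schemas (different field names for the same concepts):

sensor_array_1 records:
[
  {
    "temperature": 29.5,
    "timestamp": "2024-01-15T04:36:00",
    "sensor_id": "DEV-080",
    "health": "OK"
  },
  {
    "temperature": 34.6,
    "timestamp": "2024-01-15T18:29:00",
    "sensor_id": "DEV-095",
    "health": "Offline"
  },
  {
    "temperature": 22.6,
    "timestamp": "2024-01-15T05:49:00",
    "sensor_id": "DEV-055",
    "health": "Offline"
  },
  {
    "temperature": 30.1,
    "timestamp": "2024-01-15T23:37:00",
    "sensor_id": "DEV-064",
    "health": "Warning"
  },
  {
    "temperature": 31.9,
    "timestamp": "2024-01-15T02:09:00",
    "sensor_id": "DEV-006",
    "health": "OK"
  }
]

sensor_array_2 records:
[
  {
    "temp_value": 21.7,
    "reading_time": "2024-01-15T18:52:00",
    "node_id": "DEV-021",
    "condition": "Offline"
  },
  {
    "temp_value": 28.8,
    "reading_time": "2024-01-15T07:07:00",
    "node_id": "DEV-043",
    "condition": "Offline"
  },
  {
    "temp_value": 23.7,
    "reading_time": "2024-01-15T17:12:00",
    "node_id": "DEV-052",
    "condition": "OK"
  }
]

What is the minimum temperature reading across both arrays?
21.7

Schema mapping: "temperature" (sensor_array_1) = "temp_value" (sensor_array_2) = temperature reading

Minimum in sensor_array_1: 22.6
Minimum in sensor_array_2: 21.7

Overall minimum: min(22.6, 21.7) = 21.7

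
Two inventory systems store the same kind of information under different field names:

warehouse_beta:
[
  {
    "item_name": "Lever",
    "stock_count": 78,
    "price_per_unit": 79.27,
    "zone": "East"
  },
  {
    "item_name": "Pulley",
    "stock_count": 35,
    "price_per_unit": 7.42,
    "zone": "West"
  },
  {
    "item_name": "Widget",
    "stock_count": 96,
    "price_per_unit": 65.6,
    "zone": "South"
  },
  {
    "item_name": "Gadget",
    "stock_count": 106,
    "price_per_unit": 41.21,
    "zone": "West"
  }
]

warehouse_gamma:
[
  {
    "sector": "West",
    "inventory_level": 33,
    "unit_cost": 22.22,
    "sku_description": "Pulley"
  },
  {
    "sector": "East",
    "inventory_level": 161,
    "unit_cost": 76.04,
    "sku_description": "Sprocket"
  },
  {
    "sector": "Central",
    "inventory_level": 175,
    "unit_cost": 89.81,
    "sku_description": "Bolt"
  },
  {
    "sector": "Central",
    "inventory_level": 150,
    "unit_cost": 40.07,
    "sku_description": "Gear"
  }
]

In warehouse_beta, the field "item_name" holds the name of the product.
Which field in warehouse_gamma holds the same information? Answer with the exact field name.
sku_description

In warehouse_beta, "item_name" holds the name of the product.
The fields in warehouse_gamma are: "sector", "inventory_level", "unit_cost", "sku_description".
"sku_description" is the match: the name refers to the same concept and its values are product-name strings (e.g. 'Bolt', 'Gear').
The other fields ("sector", "inventory_level", "unit_cost") hold different kinds of data.

So "item_name" in warehouse_beta corresponds to "sku_description" in warehouse_gamma.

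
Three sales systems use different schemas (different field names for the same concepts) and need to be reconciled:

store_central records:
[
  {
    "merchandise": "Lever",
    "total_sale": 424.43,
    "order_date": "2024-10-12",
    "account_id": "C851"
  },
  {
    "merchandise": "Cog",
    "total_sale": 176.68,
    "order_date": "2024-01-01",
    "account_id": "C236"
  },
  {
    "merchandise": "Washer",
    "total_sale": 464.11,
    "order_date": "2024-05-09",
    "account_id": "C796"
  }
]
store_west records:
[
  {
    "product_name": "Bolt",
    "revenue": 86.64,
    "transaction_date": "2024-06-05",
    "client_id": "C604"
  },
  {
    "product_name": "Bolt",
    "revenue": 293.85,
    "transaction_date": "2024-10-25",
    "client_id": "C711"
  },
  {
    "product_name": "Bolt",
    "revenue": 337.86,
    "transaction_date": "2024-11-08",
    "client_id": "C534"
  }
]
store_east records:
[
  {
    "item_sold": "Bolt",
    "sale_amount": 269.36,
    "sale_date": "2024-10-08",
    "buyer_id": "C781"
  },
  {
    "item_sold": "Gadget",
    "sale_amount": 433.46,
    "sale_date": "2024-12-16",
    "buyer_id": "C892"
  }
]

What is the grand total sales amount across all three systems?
2486.39

Schema reconciliation - all amount fields map to sale amount:

store_central (total_sale): 1065.22
store_west (revenue): 718.35
store_east (sale_amount): 702.82

Grand total: 2486.39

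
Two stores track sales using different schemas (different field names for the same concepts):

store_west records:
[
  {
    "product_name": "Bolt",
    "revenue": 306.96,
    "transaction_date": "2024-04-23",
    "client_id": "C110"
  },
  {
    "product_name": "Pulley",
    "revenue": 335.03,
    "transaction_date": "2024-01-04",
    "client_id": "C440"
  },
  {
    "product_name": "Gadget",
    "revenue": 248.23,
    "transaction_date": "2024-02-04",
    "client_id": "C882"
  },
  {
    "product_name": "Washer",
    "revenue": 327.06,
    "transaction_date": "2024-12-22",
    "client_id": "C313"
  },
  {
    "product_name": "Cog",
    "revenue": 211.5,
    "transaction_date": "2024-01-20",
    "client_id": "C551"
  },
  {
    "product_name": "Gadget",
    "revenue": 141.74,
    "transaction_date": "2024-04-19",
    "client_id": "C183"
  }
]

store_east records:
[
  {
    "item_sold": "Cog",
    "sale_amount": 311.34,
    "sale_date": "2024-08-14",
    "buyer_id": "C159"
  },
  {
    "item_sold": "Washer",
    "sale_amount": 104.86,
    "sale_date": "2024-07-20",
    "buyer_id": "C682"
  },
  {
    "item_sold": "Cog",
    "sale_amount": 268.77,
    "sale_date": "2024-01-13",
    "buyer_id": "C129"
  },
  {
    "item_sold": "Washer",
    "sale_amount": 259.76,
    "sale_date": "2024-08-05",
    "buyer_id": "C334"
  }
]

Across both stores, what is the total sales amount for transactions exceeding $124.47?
2410.39

Schema mapping: "revenue" (store_west) = "sale_amount" (store_east) = sale amount

Sum of sales > $124.47 in store_west: 1570.52
Sum of sales > $124.47 in store_east: 839.87

Total: 1570.52 + 839.87 = 2410.39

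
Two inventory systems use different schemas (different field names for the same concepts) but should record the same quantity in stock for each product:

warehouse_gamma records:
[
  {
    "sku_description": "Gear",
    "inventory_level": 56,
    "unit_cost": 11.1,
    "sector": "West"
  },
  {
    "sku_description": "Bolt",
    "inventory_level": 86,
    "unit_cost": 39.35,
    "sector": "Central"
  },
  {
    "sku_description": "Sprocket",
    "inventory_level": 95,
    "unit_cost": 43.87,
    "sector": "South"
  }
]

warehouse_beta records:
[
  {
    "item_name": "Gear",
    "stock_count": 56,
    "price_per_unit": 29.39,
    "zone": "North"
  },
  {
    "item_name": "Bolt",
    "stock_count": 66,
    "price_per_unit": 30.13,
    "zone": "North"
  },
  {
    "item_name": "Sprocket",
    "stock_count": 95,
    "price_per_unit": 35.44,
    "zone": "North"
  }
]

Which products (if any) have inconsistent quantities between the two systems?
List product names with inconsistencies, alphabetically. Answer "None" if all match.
Bolt

Schema mappings:
- "sku_description" (warehouse_gamma) = "item_name" (warehouse_beta) = product name
- "inventory_level" (warehouse_gamma) = "stock_count" (warehouse_beta) = quantity

Comparison:
  Gear: 56 vs 56 - MATCH
  Bolt: 86 vs 66 - MISMATCH
  Sprocket: 95 vs 95 - MATCH

Products with inconsistencies: Bolt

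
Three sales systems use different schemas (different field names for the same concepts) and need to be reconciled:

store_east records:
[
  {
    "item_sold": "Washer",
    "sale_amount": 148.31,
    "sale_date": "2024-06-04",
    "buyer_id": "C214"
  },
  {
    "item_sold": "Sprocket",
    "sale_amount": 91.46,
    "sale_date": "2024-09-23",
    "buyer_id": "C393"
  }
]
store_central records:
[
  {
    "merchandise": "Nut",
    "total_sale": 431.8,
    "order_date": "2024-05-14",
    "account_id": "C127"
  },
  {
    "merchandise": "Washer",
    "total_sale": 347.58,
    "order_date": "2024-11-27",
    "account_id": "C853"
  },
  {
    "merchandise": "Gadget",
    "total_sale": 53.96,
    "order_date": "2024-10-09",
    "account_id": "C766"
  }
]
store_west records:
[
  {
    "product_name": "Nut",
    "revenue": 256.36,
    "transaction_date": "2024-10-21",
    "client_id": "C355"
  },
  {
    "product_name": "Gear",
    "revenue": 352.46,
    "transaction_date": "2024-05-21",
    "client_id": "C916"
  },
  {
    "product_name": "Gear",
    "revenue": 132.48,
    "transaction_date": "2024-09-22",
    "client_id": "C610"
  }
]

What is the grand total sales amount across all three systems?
1814.41

Schema reconciliation - all amount fields map to sale amount:

store_east (sale_amount): 239.77
store_central (total_sale): 833.34
store_west (revenue): 741.3

Grand total: 1814.41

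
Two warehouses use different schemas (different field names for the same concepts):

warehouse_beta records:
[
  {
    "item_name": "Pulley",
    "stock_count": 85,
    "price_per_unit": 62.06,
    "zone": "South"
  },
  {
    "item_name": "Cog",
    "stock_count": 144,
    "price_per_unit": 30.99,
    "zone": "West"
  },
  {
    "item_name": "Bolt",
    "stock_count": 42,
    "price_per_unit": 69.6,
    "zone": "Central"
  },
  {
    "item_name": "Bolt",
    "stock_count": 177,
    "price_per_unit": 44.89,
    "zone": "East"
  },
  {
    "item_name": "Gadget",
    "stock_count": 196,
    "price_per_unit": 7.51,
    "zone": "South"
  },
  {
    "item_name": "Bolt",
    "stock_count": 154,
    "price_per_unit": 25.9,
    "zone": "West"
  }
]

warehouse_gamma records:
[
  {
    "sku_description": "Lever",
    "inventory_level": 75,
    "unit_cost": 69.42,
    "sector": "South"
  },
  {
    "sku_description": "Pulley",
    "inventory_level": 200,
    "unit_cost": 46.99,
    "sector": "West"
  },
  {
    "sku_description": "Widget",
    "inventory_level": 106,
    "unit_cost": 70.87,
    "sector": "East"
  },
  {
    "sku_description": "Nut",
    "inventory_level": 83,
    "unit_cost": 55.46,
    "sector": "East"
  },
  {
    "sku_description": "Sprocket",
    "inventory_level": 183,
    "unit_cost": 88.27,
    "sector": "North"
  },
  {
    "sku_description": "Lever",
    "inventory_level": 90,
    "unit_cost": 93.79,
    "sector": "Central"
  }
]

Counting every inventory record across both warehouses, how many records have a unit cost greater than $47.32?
7

Schema mapping: "price_per_unit" (warehouse_beta) = "unit_cost" (warehouse_gamma) = unit cost

Records > $47.32 in warehouse_beta: 2
Records > $47.32 in warehouse_gamma: 5

Total count: 2 + 5 = 7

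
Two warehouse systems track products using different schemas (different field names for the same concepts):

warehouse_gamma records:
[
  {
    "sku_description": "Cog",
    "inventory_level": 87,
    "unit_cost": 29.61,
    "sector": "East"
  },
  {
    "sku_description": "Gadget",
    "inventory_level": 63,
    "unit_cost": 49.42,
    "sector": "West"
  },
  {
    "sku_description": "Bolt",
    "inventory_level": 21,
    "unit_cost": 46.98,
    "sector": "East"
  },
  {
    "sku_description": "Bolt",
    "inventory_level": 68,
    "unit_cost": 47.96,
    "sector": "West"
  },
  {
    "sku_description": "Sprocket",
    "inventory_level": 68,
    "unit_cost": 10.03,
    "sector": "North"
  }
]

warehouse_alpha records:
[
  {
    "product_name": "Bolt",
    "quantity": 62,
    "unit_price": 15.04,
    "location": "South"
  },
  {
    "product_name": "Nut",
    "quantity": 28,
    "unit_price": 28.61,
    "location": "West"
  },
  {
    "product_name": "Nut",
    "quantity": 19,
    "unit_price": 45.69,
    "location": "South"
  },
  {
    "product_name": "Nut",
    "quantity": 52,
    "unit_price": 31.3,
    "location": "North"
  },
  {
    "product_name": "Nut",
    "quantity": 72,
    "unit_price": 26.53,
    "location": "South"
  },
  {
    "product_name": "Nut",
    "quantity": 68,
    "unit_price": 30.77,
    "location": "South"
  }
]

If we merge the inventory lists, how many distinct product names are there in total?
5

Schema mapping: "sku_description" (warehouse_gamma) = "product_name" (warehouse_alpha) = product name

Products in warehouse_gamma: ['Bolt', 'Cog', 'Gadget', 'Sprocket']
Products in warehouse_alpha: ['Bolt', 'Nut']

Union (unique products): ['Bolt', 'Cog', 'Gadget', 'Nut', 'Sprocket']
Count: 5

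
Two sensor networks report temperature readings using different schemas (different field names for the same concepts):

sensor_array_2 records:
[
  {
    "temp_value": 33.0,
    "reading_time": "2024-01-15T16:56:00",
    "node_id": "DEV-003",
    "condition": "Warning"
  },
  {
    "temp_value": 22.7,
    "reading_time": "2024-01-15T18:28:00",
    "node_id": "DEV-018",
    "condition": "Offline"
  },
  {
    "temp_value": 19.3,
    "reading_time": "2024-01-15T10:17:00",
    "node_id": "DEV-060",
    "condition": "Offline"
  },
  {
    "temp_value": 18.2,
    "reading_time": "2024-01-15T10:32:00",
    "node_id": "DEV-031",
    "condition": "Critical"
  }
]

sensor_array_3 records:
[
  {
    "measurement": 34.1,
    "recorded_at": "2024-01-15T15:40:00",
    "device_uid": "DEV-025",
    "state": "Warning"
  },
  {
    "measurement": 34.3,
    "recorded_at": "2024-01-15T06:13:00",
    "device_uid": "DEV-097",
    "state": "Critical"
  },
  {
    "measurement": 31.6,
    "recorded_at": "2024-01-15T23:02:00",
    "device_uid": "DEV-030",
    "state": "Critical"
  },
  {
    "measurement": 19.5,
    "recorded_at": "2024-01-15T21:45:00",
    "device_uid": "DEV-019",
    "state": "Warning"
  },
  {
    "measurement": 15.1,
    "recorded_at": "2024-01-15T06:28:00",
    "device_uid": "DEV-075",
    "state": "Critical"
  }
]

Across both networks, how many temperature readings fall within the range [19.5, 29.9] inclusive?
2

Schema mapping: "temp_value" (sensor_array_2) = "measurement" (sensor_array_3) = temperature

Readings in [19.5, 29.9] from sensor_array_2: 1
Readings in [19.5, 29.9] from sensor_array_3: 1

Total count: 1 + 1 = 2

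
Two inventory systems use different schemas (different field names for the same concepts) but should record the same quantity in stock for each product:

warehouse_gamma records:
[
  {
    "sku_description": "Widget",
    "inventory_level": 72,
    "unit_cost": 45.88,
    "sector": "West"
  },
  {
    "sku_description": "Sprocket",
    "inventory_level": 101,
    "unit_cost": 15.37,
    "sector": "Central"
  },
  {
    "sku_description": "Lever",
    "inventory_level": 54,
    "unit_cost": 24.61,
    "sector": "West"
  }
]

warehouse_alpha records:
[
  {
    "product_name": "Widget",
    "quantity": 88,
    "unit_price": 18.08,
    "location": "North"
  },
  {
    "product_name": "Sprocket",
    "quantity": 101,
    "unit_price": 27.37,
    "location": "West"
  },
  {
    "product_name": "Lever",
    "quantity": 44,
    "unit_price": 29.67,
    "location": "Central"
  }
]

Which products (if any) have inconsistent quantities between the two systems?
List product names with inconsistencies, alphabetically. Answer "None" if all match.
Lever, Widget

Schema mappings:
- "sku_description" (warehouse_gamma) = "product_name" (warehouse_alpha) = product name
- "inventory_level" (warehouse_gamma) = "quantity" (warehouse_alpha) = quantity

Comparison:
  Widget: 72 vs 88 - MISMATCH
  Sprocket: 101 vs 101 - MATCH
  Lever: 54 vs 44 - MISMATCH

Products with inconsistencies: Lever, Widget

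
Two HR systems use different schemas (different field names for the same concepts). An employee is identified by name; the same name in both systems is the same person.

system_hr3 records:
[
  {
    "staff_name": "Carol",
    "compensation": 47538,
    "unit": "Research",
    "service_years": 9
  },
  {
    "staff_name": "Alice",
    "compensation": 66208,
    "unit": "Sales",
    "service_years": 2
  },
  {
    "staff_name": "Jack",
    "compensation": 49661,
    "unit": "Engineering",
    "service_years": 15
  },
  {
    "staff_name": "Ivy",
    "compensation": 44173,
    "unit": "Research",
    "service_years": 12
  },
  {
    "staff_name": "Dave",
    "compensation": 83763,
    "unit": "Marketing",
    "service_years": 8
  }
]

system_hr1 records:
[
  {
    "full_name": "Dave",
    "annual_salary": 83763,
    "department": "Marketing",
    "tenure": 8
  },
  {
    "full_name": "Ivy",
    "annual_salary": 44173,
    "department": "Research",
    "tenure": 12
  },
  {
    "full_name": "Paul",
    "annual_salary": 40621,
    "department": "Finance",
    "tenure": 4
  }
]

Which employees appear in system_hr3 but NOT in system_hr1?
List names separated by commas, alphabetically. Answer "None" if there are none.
Alice, Carol, Jack

Schema mapping: "staff_name" (system_hr3) = "full_name" (system_hr1) = employee name

Names in system_hr3: ['Alice', 'Carol', 'Dave', 'Ivy', 'Jack']
Names in system_hr1: ['Dave', 'Ivy', 'Paul']

In system_hr3 but not system_hr1: ['Alice', 'Carol', 'Jack']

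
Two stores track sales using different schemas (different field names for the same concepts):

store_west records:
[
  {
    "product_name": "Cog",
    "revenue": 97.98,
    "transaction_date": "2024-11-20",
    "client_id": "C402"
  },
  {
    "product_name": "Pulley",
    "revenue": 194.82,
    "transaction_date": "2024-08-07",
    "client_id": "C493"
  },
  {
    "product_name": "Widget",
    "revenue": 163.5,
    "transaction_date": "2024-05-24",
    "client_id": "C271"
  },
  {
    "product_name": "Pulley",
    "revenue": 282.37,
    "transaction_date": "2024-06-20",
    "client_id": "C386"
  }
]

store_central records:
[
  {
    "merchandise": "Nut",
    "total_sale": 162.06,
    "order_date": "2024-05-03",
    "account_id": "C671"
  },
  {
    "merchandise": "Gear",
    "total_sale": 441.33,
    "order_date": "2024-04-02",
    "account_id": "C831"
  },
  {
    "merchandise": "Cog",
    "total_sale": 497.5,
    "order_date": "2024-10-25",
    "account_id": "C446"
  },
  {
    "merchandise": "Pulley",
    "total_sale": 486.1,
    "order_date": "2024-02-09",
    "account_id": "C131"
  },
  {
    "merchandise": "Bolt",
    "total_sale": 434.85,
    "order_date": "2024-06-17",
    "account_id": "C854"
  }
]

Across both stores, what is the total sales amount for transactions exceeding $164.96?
2336.97

Schema mapping: "revenue" (store_west) = "total_sale" (store_central) = sale amount

Sum of sales > $164.96 in store_west: 477.19
Sum of sales > $164.96 in store_central: 1859.78

Total: 477.19 + 1859.78 = 2336.97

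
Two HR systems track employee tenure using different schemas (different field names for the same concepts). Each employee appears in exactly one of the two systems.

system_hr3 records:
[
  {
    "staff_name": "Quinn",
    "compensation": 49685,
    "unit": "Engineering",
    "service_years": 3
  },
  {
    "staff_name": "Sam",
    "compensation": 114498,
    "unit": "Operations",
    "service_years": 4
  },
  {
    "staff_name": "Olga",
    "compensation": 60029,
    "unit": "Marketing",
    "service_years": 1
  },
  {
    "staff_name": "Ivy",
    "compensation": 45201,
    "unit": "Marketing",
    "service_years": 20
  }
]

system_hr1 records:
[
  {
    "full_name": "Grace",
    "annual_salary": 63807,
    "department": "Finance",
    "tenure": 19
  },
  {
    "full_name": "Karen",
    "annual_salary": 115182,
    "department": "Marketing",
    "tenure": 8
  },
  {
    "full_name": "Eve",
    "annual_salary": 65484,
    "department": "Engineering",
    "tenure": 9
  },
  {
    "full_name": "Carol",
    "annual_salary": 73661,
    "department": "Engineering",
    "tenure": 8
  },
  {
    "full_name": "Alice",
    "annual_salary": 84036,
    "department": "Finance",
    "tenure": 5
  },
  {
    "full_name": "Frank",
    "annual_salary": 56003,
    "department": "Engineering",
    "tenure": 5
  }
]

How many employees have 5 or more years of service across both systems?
7

Reconcile schemas: "service_years" (system_hr3) = "tenure" (system_hr1) = years of service

From system_hr3: 1 employees with >= 5 years
From system_hr1: 6 employees with >= 5 years

Total: 1 + 6 = 7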